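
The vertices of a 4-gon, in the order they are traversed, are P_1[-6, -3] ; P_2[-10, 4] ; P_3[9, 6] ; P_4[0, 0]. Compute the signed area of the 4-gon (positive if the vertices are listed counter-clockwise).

-75

P_1→P_2: (-6)(4) − (-10)(-3) = -54
P_2→P_3: (-10)(6) − (9)(4) = -96
P_3→P_4: (9)(0) − (0)(6) = 0
P_4→P_1: (0)(-3) − (-6)(0) = 0
Σ = -150
Signed area = Σ/2 = -75 (negative ⇒ clockwise traversal).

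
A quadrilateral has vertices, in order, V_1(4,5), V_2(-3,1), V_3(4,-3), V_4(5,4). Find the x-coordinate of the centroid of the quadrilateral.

2

Apply the shoelace (surveyor's) formula. First the cross-terms c_i = x_i·y_{i+1} − x_{i+1}·y_i:
  19, 5, 31, 9  ⇒  2A = 64, A = 32.
Then Σ (x_i + x_{i+1})·c_i = 384, so x̄ = 384 / (6·32) = 2.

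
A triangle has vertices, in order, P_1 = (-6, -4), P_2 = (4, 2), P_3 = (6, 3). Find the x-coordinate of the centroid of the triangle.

4/3

Apply Gauss's area formula. First the cross-terms c_i = x_i·y_{i+1} − x_{i+1}·y_i:
  4, 0, -6  ⇒  2A = -2, A = -1.
Then Σ (x_i + x_{i+1})·c_i = -8, so x̄ = -8 / (6·(-1)) = 4/3.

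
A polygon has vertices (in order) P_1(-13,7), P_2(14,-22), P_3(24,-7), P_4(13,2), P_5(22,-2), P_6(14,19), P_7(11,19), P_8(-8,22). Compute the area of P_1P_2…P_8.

907

Σ = (188) + (430) + (139) + (-70) + (446) + (57) + (394) + (230) = 1814
Area = |Σ|/2 = 907.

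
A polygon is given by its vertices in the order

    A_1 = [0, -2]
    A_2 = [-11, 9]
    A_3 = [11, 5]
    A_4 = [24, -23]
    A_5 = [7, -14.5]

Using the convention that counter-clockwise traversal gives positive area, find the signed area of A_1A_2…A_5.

-375

Cross-terms: -22, -154, -373, -187, -14  ⇒  Σ = -750
Signed area = Σ/2 = -375 (negative ⇒ clockwise traversal).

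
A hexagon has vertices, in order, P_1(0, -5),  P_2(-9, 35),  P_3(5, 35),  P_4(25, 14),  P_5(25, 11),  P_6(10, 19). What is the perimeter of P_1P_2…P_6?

130

|P_1P_2| = √((-9)² + (40)²) = √1681 = 41
|P_2P_3| = √((14)² + (0)²) = √196 = 14
|P_3P_4| = √((20)² + (-21)²) = √841 = 29
|P_4P_5| = √((0)² + (-3)²) = √9 = 3
|P_5P_6| = √((-15)² + (8)²) = √289 = 17
|P_6P_1| = √((-10)² + (-24)²) = √676 = 26
Perimeter = 41 + 14 + 29 + 3 + 17 + 26 = 130.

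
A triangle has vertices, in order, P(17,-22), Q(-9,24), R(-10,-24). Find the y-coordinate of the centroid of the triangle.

-22/3

Apply Gauss's area formula. First the cross-terms c_i = x_i·y_{i+1} − x_{i+1}·y_i:
  210, 456, 628  ⇒  2A = 1294, A = 647.
Then Σ (y_i + y_{i+1})·c_i = -28468, so ȳ = -28468 / (6·647) = -22/3.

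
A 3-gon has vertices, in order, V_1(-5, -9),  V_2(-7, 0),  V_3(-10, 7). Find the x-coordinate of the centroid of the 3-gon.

Apply Gauss's area formula. First the cross-terms c_i = x_i·y_{i+1} − x_{i+1}·y_i:
  -63, -49, 125  ⇒  2A = 13, A = 6.5.
Then Σ (x_i + x_{i+1})·c_i = -286, so x̄ = -286 / (6·6.5) = -22/3.

-22/3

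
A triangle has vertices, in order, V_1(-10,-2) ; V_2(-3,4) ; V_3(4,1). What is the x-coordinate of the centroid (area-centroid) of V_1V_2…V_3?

Apply the shoelace formula. First the cross-terms c_i = x_i·y_{i+1} − x_{i+1}·y_i:
  -46, -19, 2  ⇒  2A = -63, A = -31.5.
Then Σ (x_i + x_{i+1})·c_i = 567, so x̄ = 567 / (6·(-31.5)) = -3.

-3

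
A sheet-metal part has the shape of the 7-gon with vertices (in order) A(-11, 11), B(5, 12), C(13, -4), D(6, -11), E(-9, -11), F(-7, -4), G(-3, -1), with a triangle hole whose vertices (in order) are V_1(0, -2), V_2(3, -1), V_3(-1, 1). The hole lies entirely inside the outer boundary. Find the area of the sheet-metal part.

Outer boundary:
Apply Gauss's area formula: 2A = Σ (x_i·y_{i+1} − x_{i+1}·y_i), indices taken mod 7.
Σ = (-187) + (-176) + (-119) + (-165) + (-41) + (-5) + (-44) = -737
Area = |Σ|/2 = 368.5.
Hole:
Σ = (6) + (2) + (2) = 10
Area = |Σ|/2 = 5.
Net area = 368.5 − 5 = 363.5.

363.5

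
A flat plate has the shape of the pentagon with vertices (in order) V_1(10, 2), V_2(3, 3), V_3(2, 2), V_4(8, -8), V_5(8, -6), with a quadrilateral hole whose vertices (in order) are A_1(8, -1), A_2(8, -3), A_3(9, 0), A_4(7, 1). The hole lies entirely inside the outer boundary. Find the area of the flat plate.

39.5

Outer boundary:
Apply Gauss's area formula: 2A = Σ (x_i·y_{i+1} − x_{i+1}·y_i), indices taken mod 5.
Σ = (24) + (0) + (-32) + (16) + (76) = 84
Area = |Σ|/2 = 42.
Hole:
Apply the surveyor's formula: 2A = Σ (x_i·y_{i+1} − x_{i+1}·y_i), indices taken mod 4.
Σ = (-16) + (27) + (9) + (-15) = 5
Area = |Σ|/2 = 2.5.
Net area = 42 − 2.5 = 39.5.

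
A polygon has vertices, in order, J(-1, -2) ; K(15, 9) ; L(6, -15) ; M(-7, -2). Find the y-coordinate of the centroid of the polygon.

-38/11

Apply Gauss's area formula. First the cross-terms c_i = x_i·y_{i+1} − x_{i+1}·y_i:
  21, -279, -117, 12  ⇒  2A = -363, A = -181.5.
Then Σ (y_i + y_{i+1})·c_i = 3762, so ȳ = 3762 / (6·(-181.5)) = -38/11.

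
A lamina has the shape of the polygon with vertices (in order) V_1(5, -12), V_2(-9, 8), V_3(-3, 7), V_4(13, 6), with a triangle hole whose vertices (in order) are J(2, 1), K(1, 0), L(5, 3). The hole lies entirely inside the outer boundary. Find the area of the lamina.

Outer boundary:
Cross-terms: -68, -39, -109, -186  ⇒  Σ = -402
Area = |Σ|/2 = 201.
Hole:
Apply the shoelace (surveyor's) formula: 2A = Σ (x_i·y_{i+1} − x_{i+1}·y_i), indices taken mod 3.
Cross-terms: -1, 3, -1  ⇒  Σ = 1
Area = |Σ|/2 = 0.5.
Net area = 201 − 0.5 = 200.5.

200.5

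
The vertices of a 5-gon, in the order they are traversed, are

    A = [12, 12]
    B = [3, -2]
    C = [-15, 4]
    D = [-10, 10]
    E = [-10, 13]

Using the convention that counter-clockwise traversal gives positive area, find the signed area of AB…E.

-247

Apply the surveyor's formula: 2A = Σ (x_i·y_{i+1} − x_{i+1}·y_i), indices taken mod 5.
Cross-terms: -60, -18, -110, -30, -276  ⇒  Σ = -494
Signed area = Σ/2 = -247 (negative ⇒ clockwise traversal).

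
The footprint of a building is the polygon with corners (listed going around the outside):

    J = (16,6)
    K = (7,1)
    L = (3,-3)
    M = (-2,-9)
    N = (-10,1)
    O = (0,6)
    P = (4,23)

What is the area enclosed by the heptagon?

301.5

Σ = (-26) + (-24) + (-33) + (-92) + (-60) + (-24) + (-344) = -603
Area = |Σ|/2 = 301.5.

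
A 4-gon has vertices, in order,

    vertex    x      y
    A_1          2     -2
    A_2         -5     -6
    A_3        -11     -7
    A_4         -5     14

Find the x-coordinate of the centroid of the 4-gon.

-14/3

Apply the shoelace (surveyor's) formula. First the cross-terms c_i = x_i·y_{i+1} − x_{i+1}·y_i:
  -22, -31, -189, -18  ⇒  2A = -260, A = -130.
Then Σ (x_i + x_{i+1})·c_i = 3640, so x̄ = 3640 / (6·(-130)) = -14/3.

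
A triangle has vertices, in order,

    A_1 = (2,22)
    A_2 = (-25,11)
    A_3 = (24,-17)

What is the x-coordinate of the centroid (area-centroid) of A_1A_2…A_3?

1/3

Apply the shoelace formula. First the cross-terms c_i = x_i·y_{i+1} − x_{i+1}·y_i:
  572, 161, 562  ⇒  2A = 1295, A = 647.5.
Then Σ (x_i + x_{i+1})·c_i = 1295, so x̄ = 1295 / (6·647.5) = 1/3.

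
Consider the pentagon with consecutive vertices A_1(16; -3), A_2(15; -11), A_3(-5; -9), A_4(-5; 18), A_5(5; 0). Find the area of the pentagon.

280.5

Apply the shoelace (surveyor's) formula: 2A = Σ (x_i·y_{i+1} − x_{i+1}·y_i), indices taken mod 5.
Σ = (-131) + (-190) + (-135) + (-90) + (-15) = -561
Area = |Σ|/2 = 280.5.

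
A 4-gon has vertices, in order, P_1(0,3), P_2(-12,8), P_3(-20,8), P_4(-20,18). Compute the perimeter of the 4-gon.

|P_1P_2| = √((-12)² + (5)²) = √169 = 13
|P_2P_3| = √((-8)² + (0)²) = √64 = 8
|P_3P_4| = √((0)² + (10)²) = √100 = 10
|P_4P_1| = √((20)² + (-15)²) = √625 = 25
Perimeter = 13 + 8 + 10 + 25 = 56.

56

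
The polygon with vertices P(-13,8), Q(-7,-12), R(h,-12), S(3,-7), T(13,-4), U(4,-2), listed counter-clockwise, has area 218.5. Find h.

The doubled signed area Σ (x_i y_{i+1} − x_{i+1} y_i) is linear in h.
With h=0 it equals 407; the coefficient of h is 5 (from the two edges through R).
So 5·h + 407 = 2·218.5 = 437 ⇒ h = 6.

6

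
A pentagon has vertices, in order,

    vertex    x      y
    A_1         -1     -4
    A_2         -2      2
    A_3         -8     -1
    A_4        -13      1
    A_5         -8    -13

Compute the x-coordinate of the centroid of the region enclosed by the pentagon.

-1199/183

Apply the surveyor's formula. First the cross-terms c_i = x_i·y_{i+1} − x_{i+1}·y_i:
  -10, 18, -21, 177, 19  ⇒  2A = 183, A = 91.5.
Then Σ (x_i + x_{i+1})·c_i = -3597, so x̄ = -3597 / (6·91.5) = -1199/183.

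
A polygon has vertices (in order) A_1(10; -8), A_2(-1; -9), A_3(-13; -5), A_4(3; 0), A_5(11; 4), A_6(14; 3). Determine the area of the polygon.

Apply Gauss's area formula: 2A = Σ (x_i·y_{i+1} − x_{i+1}·y_i), indices taken mod 6.
Σ = (-98) + (-112) + (15) + (12) + (-23) + (-142) = -348
Area = |Σ|/2 = 174.

174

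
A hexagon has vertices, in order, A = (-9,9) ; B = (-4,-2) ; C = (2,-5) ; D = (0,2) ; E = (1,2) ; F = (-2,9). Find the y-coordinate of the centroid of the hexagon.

Apply the shoelace formula. First the cross-terms c_i = x_i·y_{i+1} − x_{i+1}·y_i:
  54, 24, 4, -2, 13, 63  ⇒  2A = 156, A = 78.
Then Σ (y_i + y_{i+1})·c_i = 1467, so ȳ = 1467 / (6·78) = 163/52.

163/52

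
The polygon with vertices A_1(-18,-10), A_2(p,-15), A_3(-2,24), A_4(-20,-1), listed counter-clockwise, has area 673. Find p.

13

Write out the shoelace sum; only the two edges meeting at A_2 involve p:
2·Area = [((-18)·(-15) − p·(-10)) + (p·24 − (-2)·(-15))] + 664
       = 34·p + 904 = 1346
⇒ p = 13.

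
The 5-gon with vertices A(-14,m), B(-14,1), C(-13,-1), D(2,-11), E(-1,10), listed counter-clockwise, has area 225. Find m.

11

The doubled signed area Σ (x_i y_{i+1} − x_{i+1} y_i) is linear in m.
With m=0 it equals 307; the coefficient of m is 13 (from the two edges through A).
So 13·m + 307 = 2·225 = 450 ⇒ m = 11.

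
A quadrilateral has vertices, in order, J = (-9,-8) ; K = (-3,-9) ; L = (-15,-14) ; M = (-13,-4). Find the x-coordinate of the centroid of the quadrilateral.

-97/9

Apply the shoelace (surveyor's) formula. First the cross-terms c_i = x_i·y_{i+1} − x_{i+1}·y_i:
  57, -93, -122, 68  ⇒  2A = -90, A = -45.
Then Σ (x_i + x_{i+1})·c_i = 2910, so x̄ = 2910 / (6·(-45)) = -97/9.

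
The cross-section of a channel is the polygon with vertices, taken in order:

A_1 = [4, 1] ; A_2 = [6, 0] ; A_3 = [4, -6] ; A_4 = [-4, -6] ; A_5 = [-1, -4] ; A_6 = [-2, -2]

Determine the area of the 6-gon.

40

Σ = (-6) + (-36) + (-48) + (10) + (-6) + (6) = -80
Area = |Σ|/2 = 40.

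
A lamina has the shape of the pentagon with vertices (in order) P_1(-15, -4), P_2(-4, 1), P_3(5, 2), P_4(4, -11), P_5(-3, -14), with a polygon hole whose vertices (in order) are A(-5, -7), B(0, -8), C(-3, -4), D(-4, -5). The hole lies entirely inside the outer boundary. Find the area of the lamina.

Outer boundary:
Apply the surveyor's formula: 2A = Σ (x_i·y_{i+1} − x_{i+1}·y_i), indices taken mod 5.
P_1→P_2: (-15)(1) − (-4)(-4) = -31
P_2→P_3: (-4)(2) − (5)(1) = -13
P_3→P_4: (5)(-11) − (4)(2) = -63
P_4→P_5: (4)(-14) − (-3)(-11) = -89
P_5→P_1: (-3)(-4) − (-15)(-14) = -198
Σ = -394
Area = |Σ|/2 = 197.
Hole:
Σ = (40) + (-24) + (-1) + (3) = 18
Area = |Σ|/2 = 9.
Net area = 197 − 9 = 188.

188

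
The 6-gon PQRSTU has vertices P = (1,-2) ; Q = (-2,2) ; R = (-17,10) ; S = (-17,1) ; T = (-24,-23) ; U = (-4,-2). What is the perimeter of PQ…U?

|PQ| = √((-3)² + (4)²) = √25 = 5
|QR| = √((-15)² + (8)²) = √289 = 17
|RS| = √((0)² + (-9)²) = √81 = 9
|ST| = √((-7)² + (-24)²) = √625 = 25
|TU| = √((20)² + (21)²) = √841 = 29
|UP| = √((5)² + (0)²) = √25 = 5
Perimeter = 5 + 17 + 9 + 25 + 29 + 5 = 90.

90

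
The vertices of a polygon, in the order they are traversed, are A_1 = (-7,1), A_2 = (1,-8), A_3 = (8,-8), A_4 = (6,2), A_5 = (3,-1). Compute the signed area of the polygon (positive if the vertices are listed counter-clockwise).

79.5

Σ = (55) + (56) + (64) + (-12) + (-4) = 159
Signed area = Σ/2 = 79.5 (positive ⇒ counter-clockwise traversal).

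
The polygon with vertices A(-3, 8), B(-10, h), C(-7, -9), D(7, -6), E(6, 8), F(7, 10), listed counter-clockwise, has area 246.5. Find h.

Write out the shoelace sum; only the two edges meeting at B involve h:
2·Area = [((-3)·h − (-10)·8) + ((-10)·(-9) − (-7)·h)] + 287
       = 4·h + 457 = 493
⇒ h = 9.

9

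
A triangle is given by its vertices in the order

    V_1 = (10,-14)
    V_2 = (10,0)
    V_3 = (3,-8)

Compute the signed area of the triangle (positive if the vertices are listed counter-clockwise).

49

Σ = (140) + (-80) + (38) = 98
Signed area = Σ/2 = 49 (positive ⇒ counter-clockwise traversal).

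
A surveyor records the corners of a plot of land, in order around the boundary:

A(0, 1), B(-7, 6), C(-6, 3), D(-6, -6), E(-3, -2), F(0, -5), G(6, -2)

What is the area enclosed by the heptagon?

60.5

Apply the shoelace (surveyor's) formula: 2A = Σ (x_i·y_{i+1} − x_{i+1}·y_i), indices taken mod 7.
Σ = (7) + (15) + (54) + (-6) + (15) + (30) + (6) = 121
Area = |Σ|/2 = 60.5.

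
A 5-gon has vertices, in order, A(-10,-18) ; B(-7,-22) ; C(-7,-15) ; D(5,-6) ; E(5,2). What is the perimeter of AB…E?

60

|AB| = √((3)² + (-4)²) = √25 = 5
|BC| = √((0)² + (7)²) = √49 = 7
|CD| = √((12)² + (9)²) = √225 = 15
|DE| = √((0)² + (8)²) = √64 = 8
|EA| = √((-15)² + (-20)²) = √625 = 25
Perimeter = 5 + 7 + 15 + 8 + 25 = 60.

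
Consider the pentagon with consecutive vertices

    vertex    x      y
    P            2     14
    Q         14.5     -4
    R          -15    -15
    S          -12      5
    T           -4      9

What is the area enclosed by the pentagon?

Apply Gauss's area formula: 2A = Σ (x_i·y_{i+1} − x_{i+1}·y_i), indices taken mod 5.
P→Q: (2)(-4) − (14.5)(14) = -211
Q→R: (14.5)(-15) − (-15)(-4) = -277.5
R→S: (-15)(5) − (-12)(-15) = -255
S→T: (-12)(9) − (-4)(5) = -88
T→P: (-4)(14) − (2)(9) = -74
Σ = -905.5
Area = |Σ|/2 = 452.75.

452.75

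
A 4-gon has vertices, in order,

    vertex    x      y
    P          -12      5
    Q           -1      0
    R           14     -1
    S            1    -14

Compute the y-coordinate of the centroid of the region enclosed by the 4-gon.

Apply the shoelace formula. First the cross-terms c_i = x_i·y_{i+1} − x_{i+1}·y_i:
  5, 1, -195, -163  ⇒  2A = -352, A = -176.
Then Σ (y_i + y_{i+1})·c_i = 4416, so ȳ = 4416 / (6·(-176)) = -46/11.

-46/11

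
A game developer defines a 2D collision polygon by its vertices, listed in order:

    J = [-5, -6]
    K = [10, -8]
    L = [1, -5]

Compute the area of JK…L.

13.5

Apply the shoelace (surveyor's) formula: 2A = Σ (x_i·y_{i+1} − x_{i+1}·y_i), indices taken mod 3.
Σ = (100) + (-42) + (-31) = 27
Area = |Σ|/2 = 13.5.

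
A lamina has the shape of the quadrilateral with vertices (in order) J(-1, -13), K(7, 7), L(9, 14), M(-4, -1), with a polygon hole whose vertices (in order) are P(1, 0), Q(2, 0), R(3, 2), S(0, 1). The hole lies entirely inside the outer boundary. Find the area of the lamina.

105.5

Outer boundary:
Apply the shoelace formula: 2A = Σ (x_i·y_{i+1} − x_{i+1}·y_i), indices taken mod 4.
Σ = (84) + (35) + (47) + (51) = 217
Area = |Σ|/2 = 108.5.
Hole:
Cross-terms: 0, 4, 3, -1  ⇒  Σ = 6
Area = |Σ|/2 = 3.
Net area = 108.5 − 3 = 105.5.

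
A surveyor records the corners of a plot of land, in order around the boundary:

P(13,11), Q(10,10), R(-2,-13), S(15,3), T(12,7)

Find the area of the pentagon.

104.5

Apply the shoelace (surveyor's) formula: 2A = Σ (x_i·y_{i+1} − x_{i+1}·y_i), indices taken mod 5.
P→Q: (13)(10) − (10)(11) = 20
Q→R: (10)(-13) − (-2)(10) = -110
R→S: (-2)(3) − (15)(-13) = 189
S→T: (15)(7) − (12)(3) = 69
T→P: (12)(11) − (13)(7) = 41
Σ = 209
Area = |Σ|/2 = 104.5.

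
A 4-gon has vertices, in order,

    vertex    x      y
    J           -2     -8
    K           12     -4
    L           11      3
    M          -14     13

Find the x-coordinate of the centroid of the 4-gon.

1/13

Apply the shoelace formula. First the cross-terms c_i = x_i·y_{i+1} − x_{i+1}·y_i:
  104, 80, 185, 138  ⇒  2A = 507, A = 253.5.
Then Σ (x_i + x_{i+1})·c_i = 117, so x̄ = 117 / (6·253.5) = 1/13.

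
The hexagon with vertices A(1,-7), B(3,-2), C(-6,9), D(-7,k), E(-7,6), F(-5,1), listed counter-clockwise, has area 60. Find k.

Write out the shoelace sum; only the two edges meeting at D involve k:
2·Area = [((-6)·k − (-7)·9) + ((-7)·6 − (-7)·k)] + 91
       = 1·k + 112 = 120
⇒ k = 8.

8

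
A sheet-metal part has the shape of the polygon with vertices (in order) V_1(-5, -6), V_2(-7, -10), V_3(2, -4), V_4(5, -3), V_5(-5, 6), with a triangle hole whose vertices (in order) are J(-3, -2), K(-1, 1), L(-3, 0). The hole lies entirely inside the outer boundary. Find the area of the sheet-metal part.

Outer boundary:
Σ = (8) + (48) + (14) + (15) + (60) = 145
Area = |Σ|/2 = 72.5.
Hole:
Apply the shoelace (surveyor's) formula: 2A = Σ (x_i·y_{i+1} − x_{i+1}·y_i), indices taken mod 3.
J→K: (-3)(1) − (-1)(-2) = -5
K→L: (-1)(0) − (-3)(1) = 3
L→J: (-3)(-2) − (-3)(0) = 6
Σ = 4
Area = |Σ|/2 = 2.
Net area = 72.5 − 2 = 70.5.

70.5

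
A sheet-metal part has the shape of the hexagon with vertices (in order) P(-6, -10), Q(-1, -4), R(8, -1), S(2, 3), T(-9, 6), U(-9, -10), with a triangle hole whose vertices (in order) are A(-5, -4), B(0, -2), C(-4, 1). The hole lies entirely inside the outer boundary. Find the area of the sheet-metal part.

Outer boundary:
Apply the shoelace formula: 2A = Σ (x_i·y_{i+1} − x_{i+1}·y_i), indices taken mod 6.
P→Q: (-6)(-4) − (-1)(-10) = 14
Q→R: (-1)(-1) − (8)(-4) = 33
R→S: (8)(3) − (2)(-1) = 26
S→T: (2)(6) − (-9)(3) = 39
T→U: (-9)(-10) − (-9)(6) = 144
U→P: (-9)(-10) − (-6)(-10) = 30
Σ = 286
Area = |Σ|/2 = 143.
Hole:
Σ = (10) + (-8) + (21) = 23
Area = |Σ|/2 = 11.5.
Net area = 143 − 11.5 = 131.5.

131.5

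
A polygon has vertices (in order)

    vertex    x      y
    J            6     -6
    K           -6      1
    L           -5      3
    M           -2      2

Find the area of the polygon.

23.5

Apply the surveyor's formula: 2A = Σ (x_i·y_{i+1} − x_{i+1}·y_i), indices taken mod 4.
Σ = (-30) + (-13) + (-4) + (0) = -47
Area = |Σ|/2 = 23.5.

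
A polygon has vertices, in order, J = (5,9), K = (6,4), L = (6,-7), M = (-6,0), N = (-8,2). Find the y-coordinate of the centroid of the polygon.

Apply the shoelace formula. First the cross-terms c_i = x_i·y_{i+1} − x_{i+1}·y_i:
  -34, -66, -42, -12, -82  ⇒  2A = -236, A = -118.
Then Σ (y_i + y_{i+1})·c_i = -876, so ȳ = -876 / (6·(-118)) = 73/59.

73/59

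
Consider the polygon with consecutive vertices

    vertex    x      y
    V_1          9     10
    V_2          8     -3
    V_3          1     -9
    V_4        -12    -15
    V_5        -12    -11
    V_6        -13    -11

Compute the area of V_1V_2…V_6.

194.5

Apply the shoelace formula: 2A = Σ (x_i·y_{i+1} − x_{i+1}·y_i), indices taken mod 6.
Cross-terms: -107, -69, -123, -48, -11, -31  ⇒  Σ = -389
Area = |Σ|/2 = 194.5.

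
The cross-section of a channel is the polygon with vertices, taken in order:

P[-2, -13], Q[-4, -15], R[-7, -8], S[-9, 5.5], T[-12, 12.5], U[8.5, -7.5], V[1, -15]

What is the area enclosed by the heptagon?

Cross-terms: -22, -73, -110.5, -46.5, -16.25, -120, -43  ⇒  Σ = -431.25
Area = |Σ|/2 = 215.625.

215.625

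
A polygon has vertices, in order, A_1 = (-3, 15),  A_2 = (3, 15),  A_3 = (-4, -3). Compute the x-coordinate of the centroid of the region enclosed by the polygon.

-4/3

Apply the shoelace formula. First the cross-terms c_i = x_i·y_{i+1} − x_{i+1}·y_i:
  -90, 51, -69  ⇒  2A = -108, A = -54.
Then Σ (x_i + x_{i+1})·c_i = 432, so x̄ = 432 / (6·(-54)) = -4/3.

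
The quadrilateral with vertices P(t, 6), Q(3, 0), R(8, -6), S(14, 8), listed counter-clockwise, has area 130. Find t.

-8

Write out the shoelace sum; only the two edges meeting at P involve t:
2·Area = [(14·6 − t·8) + (t·0 − 3·6)] + 130
       = -8·t + 196 = 260
⇒ t = -8.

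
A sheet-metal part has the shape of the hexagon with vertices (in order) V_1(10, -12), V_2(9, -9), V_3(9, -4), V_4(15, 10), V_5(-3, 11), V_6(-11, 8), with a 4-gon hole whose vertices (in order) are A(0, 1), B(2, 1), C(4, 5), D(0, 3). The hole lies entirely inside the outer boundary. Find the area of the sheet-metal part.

270.5

Outer boundary:
V_1→V_2: (10)(-9) − (9)(-12) = 18
V_2→V_3: (9)(-4) − (9)(-9) = 45
V_3→V_4: (9)(10) − (15)(-4) = 150
V_4→V_5: (15)(11) − (-3)(10) = 195
V_5→V_6: (-3)(8) − (-11)(11) = 97
V_6→V_1: (-11)(-12) − (10)(8) = 52
Σ = 557
Area = |Σ|/2 = 278.5.
Hole:
Apply the shoelace formula: 2A = Σ (x_i·y_{i+1} − x_{i+1}·y_i), indices taken mod 4.
A→B: (0)(1) − (2)(1) = -2
B→C: (2)(5) − (4)(1) = 6
C→D: (4)(3) − (0)(5) = 12
D→A: (0)(1) − (0)(3) = 0
Σ = 16
Area = |Σ|/2 = 8.
Net area = 278.5 − 8 = 270.5.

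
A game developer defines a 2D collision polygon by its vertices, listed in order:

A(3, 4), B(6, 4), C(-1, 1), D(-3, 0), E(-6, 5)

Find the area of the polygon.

26.5

Cross-terms: -12, 10, 3, -15, -39  ⇒  Σ = -53
Area = |Σ|/2 = 26.5.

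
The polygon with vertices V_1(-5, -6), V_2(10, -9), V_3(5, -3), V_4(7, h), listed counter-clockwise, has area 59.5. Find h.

The doubled signed area Σ (x_i y_{i+1} − x_{i+1} y_i) is linear in h.
With h=0 it equals 99; the coefficient of h is 10 (from the two edges through V_4).
So 10·h + 99 = 2·59.5 = 119 ⇒ h = 2.

2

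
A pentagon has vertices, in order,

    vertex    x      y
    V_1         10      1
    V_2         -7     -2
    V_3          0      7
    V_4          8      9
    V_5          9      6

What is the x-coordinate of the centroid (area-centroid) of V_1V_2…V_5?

279/101

Apply the shoelace (surveyor's) formula. First the cross-terms c_i = x_i·y_{i+1} − x_{i+1}·y_i:
  -13, -49, -56, -33, -51  ⇒  2A = -202, A = -101.
Then Σ (x_i + x_{i+1})·c_i = -1674, so x̄ = -1674 / (6·(-101)) = 279/101.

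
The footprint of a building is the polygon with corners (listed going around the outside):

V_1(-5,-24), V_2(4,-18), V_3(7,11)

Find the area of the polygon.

121.5

Apply Gauss's area formula: 2A = Σ (x_i·y_{i+1} − x_{i+1}·y_i), indices taken mod 3.
V_1→V_2: (-5)(-18) − (4)(-24) = 186
V_2→V_3: (4)(11) − (7)(-18) = 170
V_3→V_1: (7)(-24) − (-5)(11) = -113
Σ = 243
Area = |Σ|/2 = 121.5.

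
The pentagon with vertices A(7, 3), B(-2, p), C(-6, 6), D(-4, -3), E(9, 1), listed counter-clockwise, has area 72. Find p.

5

Write out the shoelace sum; only the two edges meeting at B involve p:
2·Area = [(7·p − (-2)·3) + ((-2)·6 − (-6)·p)] + 85
       = 13·p + 79 = 144
⇒ p = 5.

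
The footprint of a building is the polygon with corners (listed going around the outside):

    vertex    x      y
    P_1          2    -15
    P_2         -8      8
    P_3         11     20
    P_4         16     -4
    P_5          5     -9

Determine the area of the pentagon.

448.5

Apply the surveyor's formula: 2A = Σ (x_i·y_{i+1} − x_{i+1}·y_i), indices taken mod 5.
P_1→P_2: (2)(8) − (-8)(-15) = -104
P_2→P_3: (-8)(20) − (11)(8) = -248
P_3→P_4: (11)(-4) − (16)(20) = -364
P_4→P_5: (16)(-9) − (5)(-4) = -124
P_5→P_1: (5)(-15) − (2)(-9) = -57
Σ = -897
Area = |Σ|/2 = 448.5.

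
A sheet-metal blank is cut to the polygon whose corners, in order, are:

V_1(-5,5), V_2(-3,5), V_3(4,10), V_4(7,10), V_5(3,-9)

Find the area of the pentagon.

106.5

Apply the shoelace formula: 2A = Σ (x_i·y_{i+1} − x_{i+1}·y_i), indices taken mod 5.
Σ = (-10) + (-50) + (-30) + (-93) + (-30) = -213
Area = |Σ|/2 = 106.5.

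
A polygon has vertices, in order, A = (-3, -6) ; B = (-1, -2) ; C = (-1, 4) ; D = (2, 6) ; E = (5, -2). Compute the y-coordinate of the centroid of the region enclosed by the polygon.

Apply the shoelace formula. First the cross-terms c_i = x_i·y_{i+1} − x_{i+1}·y_i:
  0, -6, -14, -34, -36  ⇒  2A = -90, A = -45.
Then Σ (y_i + y_{i+1})·c_i = 0, so ȳ = 0 / (6·(-45)) = 0.

0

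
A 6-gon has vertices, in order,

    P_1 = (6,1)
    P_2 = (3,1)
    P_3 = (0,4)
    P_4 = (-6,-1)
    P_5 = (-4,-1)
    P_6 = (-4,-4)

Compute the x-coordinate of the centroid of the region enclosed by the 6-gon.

-157/219

Apply the surveyor's formula. First the cross-terms c_i = x_i·y_{i+1} − x_{i+1}·y_i:
  3, 12, 24, 2, 12, 20  ⇒  2A = 73, A = 36.5.
Then Σ (x_i + x_{i+1})·c_i = -157, so x̄ = -157 / (6·36.5) = -157/219.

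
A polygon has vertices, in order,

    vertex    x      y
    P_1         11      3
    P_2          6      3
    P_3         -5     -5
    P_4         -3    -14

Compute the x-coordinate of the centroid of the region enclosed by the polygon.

Apply the shoelace (surveyor's) formula. First the cross-terms c_i = x_i·y_{i+1} − x_{i+1}·y_i:
  15, -15, 55, 145  ⇒  2A = 200, A = 100.
Then Σ (x_i + x_{i+1})·c_i = 960, so x̄ = 960 / (6·100) = 1.6.

1.6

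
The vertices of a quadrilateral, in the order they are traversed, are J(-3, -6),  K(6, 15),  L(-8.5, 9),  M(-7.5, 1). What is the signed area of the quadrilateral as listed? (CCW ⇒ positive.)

139.75

Apply the shoelace (surveyor's) formula: 2A = Σ (x_i·y_{i+1} − x_{i+1}·y_i), indices taken mod 4.
Σ = (-9) + (181.5) + (59) + (48) = 279.5
Signed area = Σ/2 = 139.75 (positive ⇒ counter-clockwise traversal).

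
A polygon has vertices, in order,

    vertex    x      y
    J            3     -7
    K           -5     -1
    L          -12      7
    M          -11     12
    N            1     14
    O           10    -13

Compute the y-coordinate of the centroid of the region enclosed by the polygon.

850/251

Apply the shoelace (surveyor's) formula. First the cross-terms c_i = x_i·y_{i+1} − x_{i+1}·y_i:
  -38, -47, -67, -166, -153, -31  ⇒  2A = -502, A = -251.
Then Σ (y_i + y_{i+1})·c_i = -5100, so ȳ = -5100 / (6·(-251)) = 850/251.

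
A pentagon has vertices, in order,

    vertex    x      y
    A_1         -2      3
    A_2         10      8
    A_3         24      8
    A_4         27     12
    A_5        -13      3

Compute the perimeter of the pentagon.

84

|A_1A_2| = √((12)² + (5)²) = √169 = 13
|A_2A_3| = √((14)² + (0)²) = √196 = 14
|A_3A_4| = √((3)² + (4)²) = √25 = 5
|A_4A_5| = √((-40)² + (-9)²) = √1681 = 41
|A_5A_1| = √((11)² + (0)²) = √121 = 11
Perimeter = 13 + 14 + 5 + 41 + 11 = 84.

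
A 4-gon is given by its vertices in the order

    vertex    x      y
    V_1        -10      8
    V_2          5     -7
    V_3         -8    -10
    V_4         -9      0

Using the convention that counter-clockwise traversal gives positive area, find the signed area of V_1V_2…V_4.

-119

Apply the surveyor's formula: 2A = Σ (x_i·y_{i+1} − x_{i+1}·y_i), indices taken mod 4.
Cross-terms: 30, -106, -90, -72  ⇒  Σ = -238
Signed area = Σ/2 = -119 (negative ⇒ clockwise traversal).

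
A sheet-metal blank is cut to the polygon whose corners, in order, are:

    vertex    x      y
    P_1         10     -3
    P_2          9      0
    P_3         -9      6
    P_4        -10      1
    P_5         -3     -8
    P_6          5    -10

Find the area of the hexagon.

185

Apply the shoelace formula: 2A = Σ (x_i·y_{i+1} − x_{i+1}·y_i), indices taken mod 6.
P_1→P_2: (10)(0) − (9)(-3) = 27
P_2→P_3: (9)(6) − (-9)(0) = 54
P_3→P_4: (-9)(1) − (-10)(6) = 51
P_4→P_5: (-10)(-8) − (-3)(1) = 83
P_5→P_6: (-3)(-10) − (5)(-8) = 70
P_6→P_1: (5)(-3) − (10)(-10) = 85
Σ = 370
Area = |Σ|/2 = 185.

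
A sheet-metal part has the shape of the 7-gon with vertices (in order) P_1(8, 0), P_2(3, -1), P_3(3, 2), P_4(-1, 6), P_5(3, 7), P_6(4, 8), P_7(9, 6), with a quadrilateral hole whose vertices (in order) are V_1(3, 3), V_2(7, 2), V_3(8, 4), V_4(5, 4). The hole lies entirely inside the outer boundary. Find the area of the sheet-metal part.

Outer boundary:
Apply the surveyor's formula: 2A = Σ (x_i·y_{i+1} − x_{i+1}·y_i), indices taken mod 7.
Σ = (-8) + (9) + (20) + (-25) + (-4) + (-48) + (-48) = -104
Area = |Σ|/2 = 52.
Hole:
Cross-terms: -15, 12, 12, 3  ⇒  Σ = 12
Area = |Σ|/2 = 6.
Net area = 52 − 6 = 46.

46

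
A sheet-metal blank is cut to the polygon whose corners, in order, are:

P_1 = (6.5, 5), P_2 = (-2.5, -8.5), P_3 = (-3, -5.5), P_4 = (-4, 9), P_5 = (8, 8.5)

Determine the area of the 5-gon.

112.375

Cross-terms: -42.75, -11.75, -49, -106, -15.25  ⇒  Σ = -224.75
Area = |Σ|/2 = 112.375.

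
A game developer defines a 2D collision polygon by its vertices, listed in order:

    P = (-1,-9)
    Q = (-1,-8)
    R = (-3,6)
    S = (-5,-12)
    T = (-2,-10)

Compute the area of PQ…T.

34.5

Cross-terms: -1, -30, 66, 26, 8  ⇒  Σ = 69
Area = |Σ|/2 = 34.5.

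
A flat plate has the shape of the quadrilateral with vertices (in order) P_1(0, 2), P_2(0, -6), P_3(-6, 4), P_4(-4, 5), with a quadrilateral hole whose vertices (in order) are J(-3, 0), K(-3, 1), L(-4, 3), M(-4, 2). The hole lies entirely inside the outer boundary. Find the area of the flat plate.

28

Outer boundary:
Apply Gauss's area formula: 2A = Σ (x_i·y_{i+1} − x_{i+1}·y_i), indices taken mod 4.
P_1→P_2: (0)(-6) − (0)(2) = 0
P_2→P_3: (0)(4) − (-6)(-6) = -36
P_3→P_4: (-6)(5) − (-4)(4) = -14
P_4→P_1: (-4)(2) − (0)(5) = -8
Σ = -58
Area = |Σ|/2 = 29.
Hole:
Apply the shoelace formula: 2A = Σ (x_i·y_{i+1} − x_{i+1}·y_i), indices taken mod 4.
Σ = (-3) + (-5) + (4) + (6) = 2
Area = |Σ|/2 = 1.
Net area = 29 − 1 = 28.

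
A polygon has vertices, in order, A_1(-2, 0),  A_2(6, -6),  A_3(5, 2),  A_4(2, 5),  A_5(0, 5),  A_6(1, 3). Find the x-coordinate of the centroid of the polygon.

111/43

Apply the shoelace formula. First the cross-terms c_i = x_i·y_{i+1} − x_{i+1}·y_i:
  12, 42, 21, 10, -5, 6  ⇒  2A = 86, A = 43.
Then Σ (x_i + x_{i+1})·c_i = 666, so x̄ = 666 / (6·43) = 111/43.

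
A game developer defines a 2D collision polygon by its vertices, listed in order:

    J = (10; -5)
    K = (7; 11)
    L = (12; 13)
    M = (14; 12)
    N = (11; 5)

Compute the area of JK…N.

50.5

Σ = (145) + (-41) + (-38) + (-62) + (-105) = -101
Area = |Σ|/2 = 50.5.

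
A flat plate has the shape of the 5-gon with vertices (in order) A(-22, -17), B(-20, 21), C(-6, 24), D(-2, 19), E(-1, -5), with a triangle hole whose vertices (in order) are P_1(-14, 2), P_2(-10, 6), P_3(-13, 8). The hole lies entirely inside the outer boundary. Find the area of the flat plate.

Outer boundary:
Apply the shoelace formula: 2A = Σ (x_i·y_{i+1} − x_{i+1}·y_i), indices taken mod 5.
Σ = (-802) + (-354) + (-66) + (29) + (-93) = -1286
Area = |Σ|/2 = 643.
Hole:
Apply Gauss's area formula: 2A = Σ (x_i·y_{i+1} − x_{i+1}·y_i), indices taken mod 3.
Σ = (-64) + (-2) + (86) = 20
Area = |Σ|/2 = 10.
Net area = 643 − 10 = 633.

633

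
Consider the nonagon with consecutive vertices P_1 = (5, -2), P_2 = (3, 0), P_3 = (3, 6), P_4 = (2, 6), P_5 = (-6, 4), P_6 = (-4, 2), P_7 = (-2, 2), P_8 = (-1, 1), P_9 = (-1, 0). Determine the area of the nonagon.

38.5

P_1→P_2: (5)(0) − (3)(-2) = 6
P_2→P_3: (3)(6) − (3)(0) = 18
P_3→P_4: (3)(6) − (2)(6) = 6
P_4→P_5: (2)(4) − (-6)(6) = 44
P_5→P_6: (-6)(2) − (-4)(4) = 4
P_6→P_7: (-4)(2) − (-2)(2) = -4
P_7→P_8: (-2)(1) − (-1)(2) = 0
P_8→P_9: (-1)(0) − (-1)(1) = 1
P_9→P_1: (-1)(-2) − (5)(0) = 2
Σ = 77
Area = |Σ|/2 = 38.5.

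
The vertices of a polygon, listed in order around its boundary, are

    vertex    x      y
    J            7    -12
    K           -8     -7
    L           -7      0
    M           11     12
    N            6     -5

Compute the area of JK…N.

221

J→K: (7)(-7) − (-8)(-12) = -145
K→L: (-8)(0) − (-7)(-7) = -49
L→M: (-7)(12) − (11)(0) = -84
M→N: (11)(-5) − (6)(12) = -127
N→J: (6)(-12) − (7)(-5) = -37
Σ = -442
Area = |Σ|/2 = 221.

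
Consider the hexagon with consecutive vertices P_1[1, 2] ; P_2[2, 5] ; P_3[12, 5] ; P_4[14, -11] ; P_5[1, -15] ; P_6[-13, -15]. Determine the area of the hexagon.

335.5

Σ = (1) + (-50) + (-202) + (-199) + (-210) + (-11) = -671
Area = |Σ|/2 = 335.5.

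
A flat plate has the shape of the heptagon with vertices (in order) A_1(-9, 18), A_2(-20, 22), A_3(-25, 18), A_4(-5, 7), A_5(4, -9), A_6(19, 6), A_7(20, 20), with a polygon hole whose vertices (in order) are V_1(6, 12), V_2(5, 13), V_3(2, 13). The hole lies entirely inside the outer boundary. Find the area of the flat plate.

Outer boundary:
Σ = (162) + (190) + (-85) + (17) + (195) + (260) + (540) = 1279
Area = |Σ|/2 = 639.5.
Hole:
Σ = (18) + (39) + (-54) = 3
Area = |Σ|/2 = 1.5.
Net area = 639.5 − 1.5 = 638.

638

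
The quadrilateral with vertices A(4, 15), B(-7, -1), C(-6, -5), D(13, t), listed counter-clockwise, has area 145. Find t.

10

The doubled signed area Σ (x_i y_{i+1} − x_{i+1} y_i) is linear in t.
With t=0 it equals 390; the coefficient of t is -10 (from the two edges through D).
So -10·t + 390 = 2·145 = 290 ⇒ t = 10.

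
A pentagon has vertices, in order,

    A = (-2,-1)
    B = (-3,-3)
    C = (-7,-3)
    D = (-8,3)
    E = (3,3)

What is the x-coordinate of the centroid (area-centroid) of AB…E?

Apply Gauss's area formula. First the cross-terms c_i = x_i·y_{i+1} − x_{i+1}·y_i:
  3, -12, -45, -33, 3  ⇒  2A = -84, A = -42.
Then Σ (x_i + x_{i+1})·c_i = 948, so x̄ = 948 / (6·(-42)) = -79/21.

-79/21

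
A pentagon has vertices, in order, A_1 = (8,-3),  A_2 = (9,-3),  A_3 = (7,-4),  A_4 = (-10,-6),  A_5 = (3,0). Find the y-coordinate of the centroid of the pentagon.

Apply the surveyor's formula. First the cross-terms c_i = x_i·y_{i+1} − x_{i+1}·y_i:
  3, -15, -82, 18, -9  ⇒  2A = -85, A = -42.5.
Then Σ (y_i + y_{i+1})·c_i = 826, so ȳ = 826 / (6·(-42.5)) = -826/255.

-826/255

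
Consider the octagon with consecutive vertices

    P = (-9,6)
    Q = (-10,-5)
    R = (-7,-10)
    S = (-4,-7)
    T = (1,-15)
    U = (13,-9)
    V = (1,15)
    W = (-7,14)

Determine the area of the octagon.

419.5

Apply the surveyor's formula: 2A = Σ (x_i·y_{i+1} − x_{i+1}·y_i), indices taken mod 8.
Σ = (105) + (65) + (9) + (67) + (186) + (204) + (119) + (84) = 839
Area = |Σ|/2 = 419.5.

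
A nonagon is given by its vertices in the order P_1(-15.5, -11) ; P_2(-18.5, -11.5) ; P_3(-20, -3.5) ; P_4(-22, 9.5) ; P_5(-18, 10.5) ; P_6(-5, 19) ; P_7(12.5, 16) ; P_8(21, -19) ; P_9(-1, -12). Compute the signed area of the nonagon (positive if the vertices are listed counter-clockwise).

Apply the shoelace formula: 2A = Σ (x_i·y_{i+1} − x_{i+1}·y_i), indices taken mod 9.
Σ = (-25.25) + (-165.25) + (-267) + (-60) + (-289.5) + (-317.5) + (-573.5) + (-271) + (-175) = -2144
Signed area = Σ/2 = -1072 (negative ⇒ clockwise traversal).

-1072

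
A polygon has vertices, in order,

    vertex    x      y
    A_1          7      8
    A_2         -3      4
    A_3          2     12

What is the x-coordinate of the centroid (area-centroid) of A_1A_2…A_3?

2

Apply the shoelace formula. First the cross-terms c_i = x_i·y_{i+1} − x_{i+1}·y_i:
  52, -44, -68  ⇒  2A = -60, A = -30.
Then Σ (x_i + x_{i+1})·c_i = -360, so x̄ = -360 / (6·(-30)) = 2.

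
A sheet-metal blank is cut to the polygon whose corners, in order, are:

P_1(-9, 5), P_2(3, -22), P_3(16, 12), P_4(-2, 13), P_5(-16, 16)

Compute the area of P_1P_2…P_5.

521.5

Apply the surveyor's formula: 2A = Σ (x_i·y_{i+1} − x_{i+1}·y_i), indices taken mod 5.
Cross-terms: 183, 388, 232, 176, 64  ⇒  Σ = 1043
Area = |Σ|/2 = 521.5.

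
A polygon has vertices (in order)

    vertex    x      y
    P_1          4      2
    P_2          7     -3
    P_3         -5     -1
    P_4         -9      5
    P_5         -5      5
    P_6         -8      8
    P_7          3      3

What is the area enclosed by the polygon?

Apply the shoelace formula: 2A = Σ (x_i·y_{i+1} − x_{i+1}·y_i), indices taken mod 7.
P_1→P_2: (4)(-3) − (7)(2) = -26
P_2→P_3: (7)(-1) − (-5)(-3) = -22
P_3→P_4: (-5)(5) − (-9)(-1) = -34
P_4→P_5: (-9)(5) − (-5)(5) = -20
P_5→P_6: (-5)(8) − (-8)(5) = 0
P_6→P_7: (-8)(3) − (3)(8) = -48
P_7→P_1: (3)(2) − (4)(3) = -6
Σ = -156
Area = |Σ|/2 = 78.

78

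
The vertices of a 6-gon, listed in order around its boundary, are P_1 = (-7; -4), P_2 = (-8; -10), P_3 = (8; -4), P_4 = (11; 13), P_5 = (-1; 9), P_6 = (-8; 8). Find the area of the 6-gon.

281

Cross-terms: 38, 112, 148, 112, 64, 88  ⇒  Σ = 562
Area = |Σ|/2 = 281.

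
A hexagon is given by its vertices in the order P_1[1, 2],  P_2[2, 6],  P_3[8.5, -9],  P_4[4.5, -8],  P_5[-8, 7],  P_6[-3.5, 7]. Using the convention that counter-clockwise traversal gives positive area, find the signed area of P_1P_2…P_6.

-86.25

Σ = (2) + (-69) + (-27.5) + (-32.5) + (-31.5) + (-14) = -172.5
Signed area = Σ/2 = -86.25 (negative ⇒ clockwise traversal).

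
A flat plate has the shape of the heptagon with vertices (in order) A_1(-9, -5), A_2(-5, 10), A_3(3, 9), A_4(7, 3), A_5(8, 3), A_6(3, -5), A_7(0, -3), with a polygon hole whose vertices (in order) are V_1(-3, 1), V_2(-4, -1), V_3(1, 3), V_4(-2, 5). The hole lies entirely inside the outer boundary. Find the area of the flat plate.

156

Outer boundary:
Apply the surveyor's formula: 2A = Σ (x_i·y_{i+1} − x_{i+1}·y_i), indices taken mod 7.
A_1→A_2: (-9)(10) − (-5)(-5) = -115
A_2→A_3: (-5)(9) − (3)(10) = -75
A_3→A_4: (3)(3) − (7)(9) = -54
A_4→A_5: (7)(3) − (8)(3) = -3
A_5→A_6: (8)(-5) − (3)(3) = -49
A_6→A_7: (3)(-3) − (0)(-5) = -9
A_7→A_1: (0)(-5) − (-9)(-3) = -27
Σ = -332
Area = |Σ|/2 = 166.
Hole:
Apply the shoelace (surveyor's) formula: 2A = Σ (x_i·y_{i+1} − x_{i+1}·y_i), indices taken mod 4.
Cross-terms: 7, -11, 11, 13  ⇒  Σ = 20
Area = |Σ|/2 = 10.
Net area = 166 − 10 = 156.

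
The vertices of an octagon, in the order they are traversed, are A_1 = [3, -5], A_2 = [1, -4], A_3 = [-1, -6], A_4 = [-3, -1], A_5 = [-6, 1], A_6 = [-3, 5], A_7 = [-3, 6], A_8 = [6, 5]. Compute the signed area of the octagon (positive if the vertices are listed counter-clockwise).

-84.5

Apply the shoelace formula: 2A = Σ (x_i·y_{i+1} − x_{i+1}·y_i), indices taken mod 8.
Σ = (-7) + (-10) + (-17) + (-9) + (-27) + (-3) + (-51) + (-45) = -169
Signed area = Σ/2 = -84.5 (negative ⇒ clockwise traversal).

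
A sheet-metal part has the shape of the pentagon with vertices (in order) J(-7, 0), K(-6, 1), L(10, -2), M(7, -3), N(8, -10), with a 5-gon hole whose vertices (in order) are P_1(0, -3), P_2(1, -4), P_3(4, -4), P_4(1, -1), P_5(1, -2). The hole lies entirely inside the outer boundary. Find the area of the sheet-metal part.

63

Outer boundary:
Apply the shoelace formula: 2A = Σ (x_i·y_{i+1} − x_{i+1}·y_i), indices taken mod 5.
Σ = (-7) + (2) + (-16) + (-46) + (-70) = -137
Area = |Σ|/2 = 68.5.
Hole:
Apply the surveyor's formula: 2A = Σ (x_i·y_{i+1} − x_{i+1}·y_i), indices taken mod 5.
Σ = (3) + (12) + (0) + (-1) + (-3) = 11
Area = |Σ|/2 = 5.5.
Net area = 68.5 − 5.5 = 63.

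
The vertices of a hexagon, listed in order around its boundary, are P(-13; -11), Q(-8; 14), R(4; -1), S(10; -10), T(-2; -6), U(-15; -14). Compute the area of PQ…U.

Apply the shoelace formula: 2A = Σ (x_i·y_{i+1} − x_{i+1}·y_i), indices taken mod 6.
Cross-terms: -270, -48, -30, -80, -62, -17  ⇒  Σ = -507
Area = |Σ|/2 = 253.5.

253.5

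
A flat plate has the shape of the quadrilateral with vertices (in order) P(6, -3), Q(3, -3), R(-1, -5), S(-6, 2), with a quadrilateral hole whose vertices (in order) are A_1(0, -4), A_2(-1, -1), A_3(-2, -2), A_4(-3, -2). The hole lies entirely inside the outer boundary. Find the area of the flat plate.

Outer boundary:
Cross-terms: -9, -18, -32, 6  ⇒  Σ = -53
Area = |Σ|/2 = 26.5.
Hole:
Apply Gauss's area formula: 2A = Σ (x_i·y_{i+1} − x_{i+1}·y_i), indices taken mod 4.
Σ = (-4) + (0) + (-2) + (12) = 6
Area = |Σ|/2 = 3.
Net area = 26.5 − 3 = 23.5.

23.5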